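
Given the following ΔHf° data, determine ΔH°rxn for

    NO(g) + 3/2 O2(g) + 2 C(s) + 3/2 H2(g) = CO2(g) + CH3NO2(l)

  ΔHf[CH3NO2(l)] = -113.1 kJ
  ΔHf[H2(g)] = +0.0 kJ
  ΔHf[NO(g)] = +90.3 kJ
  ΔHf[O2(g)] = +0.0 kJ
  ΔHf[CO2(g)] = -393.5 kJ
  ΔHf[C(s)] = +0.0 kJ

ΔH°rxn = -596.9 kJ

Products: 1·(-393.5) + 1·(-113.1) = -506.6
Reactants: 1·(+90.3) + 3/2·(+0.0) + 2·(+0.0) + 3/2·(+0.0) = +90.3
ΔH°rxn = (-506.6) − (+90.3) = -596.9 kJ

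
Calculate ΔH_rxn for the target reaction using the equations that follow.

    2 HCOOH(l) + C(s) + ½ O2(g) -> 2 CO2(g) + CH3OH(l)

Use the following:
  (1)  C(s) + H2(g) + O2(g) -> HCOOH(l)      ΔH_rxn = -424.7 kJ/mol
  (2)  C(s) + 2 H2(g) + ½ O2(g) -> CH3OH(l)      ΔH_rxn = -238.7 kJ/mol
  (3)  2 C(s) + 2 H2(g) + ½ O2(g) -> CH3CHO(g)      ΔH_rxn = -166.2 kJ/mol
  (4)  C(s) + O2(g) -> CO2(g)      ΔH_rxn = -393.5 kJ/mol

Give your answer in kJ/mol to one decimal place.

(1) reversed and × 2: (-2)·(-424.7) = +849.4 kJ/mol
(2) as written: -238.7 kJ/mol
(3): not needed.
(4) × 2: (2)·(-393.5) = -787.0 kJ/mol
ΔH_rxn = (+849.4) + (-238.7) + (-787.0) = -176.3 kJ/mol

ΔH_rxn = -176.3 kJ/mol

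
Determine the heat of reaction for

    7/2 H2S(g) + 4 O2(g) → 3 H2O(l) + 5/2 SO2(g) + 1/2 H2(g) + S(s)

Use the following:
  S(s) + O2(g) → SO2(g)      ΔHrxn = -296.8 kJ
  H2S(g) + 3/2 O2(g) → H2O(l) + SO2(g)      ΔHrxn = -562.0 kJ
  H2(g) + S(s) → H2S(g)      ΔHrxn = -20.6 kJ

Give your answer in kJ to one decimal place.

equation 1 reversed and × 1/2: (-1/2)·(-296.8) = +148.4 kJ
equation 2 × 3: (3)·(-562.0) = -1686.0 kJ
equation 3 reversed and × 1/2: (-1/2)·(-20.6) = +10.3 kJ
Since enthalpy is a state function, ΔHrxn = (-1/2)·(-296.8) + (3)·(-562.0) + (-1/2)·(-20.6) = -1527.3 kJ

ΔHrxn = -1527.3 kJ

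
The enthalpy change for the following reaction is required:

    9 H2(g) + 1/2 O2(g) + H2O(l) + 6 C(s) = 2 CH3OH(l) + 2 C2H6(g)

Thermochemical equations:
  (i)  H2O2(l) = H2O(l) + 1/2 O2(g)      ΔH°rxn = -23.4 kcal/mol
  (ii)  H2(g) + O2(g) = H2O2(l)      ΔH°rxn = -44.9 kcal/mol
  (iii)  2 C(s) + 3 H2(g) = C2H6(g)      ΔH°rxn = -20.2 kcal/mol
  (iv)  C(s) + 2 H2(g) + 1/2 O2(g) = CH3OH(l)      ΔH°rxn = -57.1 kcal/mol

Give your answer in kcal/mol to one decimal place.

ΔH°rxn = -86.3 kcal/mol

(i) reversed: +23.4 kcal/mol
(ii) reversed: +44.9 kcal/mol
(iii) × 2: (2)·(-20.2) = -40.4 kcal/mol
(iv) × 2: (2)·(-57.1) = -114.2 kcal/mol
Combining the equations, ΔH°rxn = (-1)·(-23.4) + (-1)·(-44.9) + (2)·(-20.2) + (2)·(-57.1) = -86.3 kcal/mol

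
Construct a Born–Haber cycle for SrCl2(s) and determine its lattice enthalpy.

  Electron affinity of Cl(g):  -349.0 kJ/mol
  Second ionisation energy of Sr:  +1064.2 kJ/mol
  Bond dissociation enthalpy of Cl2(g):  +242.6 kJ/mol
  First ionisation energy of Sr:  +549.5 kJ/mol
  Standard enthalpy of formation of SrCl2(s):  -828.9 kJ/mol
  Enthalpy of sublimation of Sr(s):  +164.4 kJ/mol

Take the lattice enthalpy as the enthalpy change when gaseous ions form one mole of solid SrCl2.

ΔHf° = 1·ΔHsub + 1·(ΣIE) + 1·D(Cl2) + 2·EA + U
-828.9 = 1·(+164.4) + 1·(+1613.7) + 1·(+242.6) + 2·(-349.0) + U
U = -828.9 − (+1322.7) = -2151.6 kJ/mol

U = -2151.6 kJ/mol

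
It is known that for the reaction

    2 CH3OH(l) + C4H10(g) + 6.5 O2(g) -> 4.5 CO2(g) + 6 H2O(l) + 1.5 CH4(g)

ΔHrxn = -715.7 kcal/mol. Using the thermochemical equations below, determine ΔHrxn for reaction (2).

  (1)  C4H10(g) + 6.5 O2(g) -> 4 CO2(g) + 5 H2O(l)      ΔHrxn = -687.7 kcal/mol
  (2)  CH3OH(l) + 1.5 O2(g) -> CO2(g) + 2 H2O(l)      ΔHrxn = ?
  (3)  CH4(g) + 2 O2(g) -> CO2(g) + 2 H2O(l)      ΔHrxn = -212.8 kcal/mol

(1) as written: -687.7 kcal/mol
(2) × 2: contributes 2·x
(3) reversed and × 3/2: (-3/2)·(-212.8) = +319.2 kcal/mol
-715.7 = (-687.7) + (+319.2) + 2·x
x = (-715.7 − (-368.5)) / (2) = -173.6 kcal/mol

ΔHrxn = -173.6 kcal/mol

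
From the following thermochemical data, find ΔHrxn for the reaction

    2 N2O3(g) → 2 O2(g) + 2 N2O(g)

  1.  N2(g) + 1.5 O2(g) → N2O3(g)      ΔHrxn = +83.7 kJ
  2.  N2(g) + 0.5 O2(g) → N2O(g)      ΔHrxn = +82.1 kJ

ΔHrxn = -3.2 kJ

eq. 1 reversed and × 2: (-2)·(+83.7) = -167.4 kJ
eq. 2 × 2: (2)·(+82.1) = +164.2 kJ
Combining the equations, ΔHrxn = (-2)·(+83.7) + (2)·(+82.1) = -3.2 kJ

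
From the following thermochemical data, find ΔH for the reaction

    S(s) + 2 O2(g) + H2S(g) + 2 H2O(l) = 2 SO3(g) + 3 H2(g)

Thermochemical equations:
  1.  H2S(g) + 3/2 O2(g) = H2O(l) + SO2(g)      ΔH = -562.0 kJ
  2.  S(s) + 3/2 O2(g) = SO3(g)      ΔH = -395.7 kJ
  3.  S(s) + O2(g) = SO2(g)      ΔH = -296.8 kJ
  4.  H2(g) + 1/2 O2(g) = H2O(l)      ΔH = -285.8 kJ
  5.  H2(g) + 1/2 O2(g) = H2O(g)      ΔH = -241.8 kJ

eq. 1 as written (H2S(g) already on the reactant side): -562.0 kJ
eq. 2 × 2 (scale by 2 for the 2 SO3(g)): (2)·(-395.7) = -791.4 kJ
eq. 3 reversed: +296.8 kJ
eq. 4 reversed and × 3: (-3)·(-285.8) = +857.4 kJ
eq. 5: not needed (H2O(g) appears nowhere else).
By Hess's law, ΔH = (1)·(-562.0) + (2)·(-395.7) + (-1)·(-296.8) + (-3)·(-285.8) = -199.2 kJ

ΔH = -199.2 kJ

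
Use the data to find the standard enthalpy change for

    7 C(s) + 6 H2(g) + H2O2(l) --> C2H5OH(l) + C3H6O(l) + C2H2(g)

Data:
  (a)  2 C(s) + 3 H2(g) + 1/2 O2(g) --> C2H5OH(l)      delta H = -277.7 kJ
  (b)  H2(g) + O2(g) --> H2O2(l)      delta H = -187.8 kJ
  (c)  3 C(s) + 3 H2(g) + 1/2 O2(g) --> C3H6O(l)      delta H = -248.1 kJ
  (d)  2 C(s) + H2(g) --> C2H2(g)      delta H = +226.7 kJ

delta H = -111.3 kJ

(a) as written (C2H5OH(l) already on the product side): -277.7 kJ
(b) reversed (reverse to put H2O2(l) on the reactant side): +187.8 kJ
(c) as written (C3H6O(l) already on the product side): -248.1 kJ
(d) as written (C2H2(g) already on the product side): +226.7 kJ
delta H = (1)·(-277.7) + (-1)·(-187.8) + (1)·(-248.1) + (1)·(+226.7) = -111.3 kJ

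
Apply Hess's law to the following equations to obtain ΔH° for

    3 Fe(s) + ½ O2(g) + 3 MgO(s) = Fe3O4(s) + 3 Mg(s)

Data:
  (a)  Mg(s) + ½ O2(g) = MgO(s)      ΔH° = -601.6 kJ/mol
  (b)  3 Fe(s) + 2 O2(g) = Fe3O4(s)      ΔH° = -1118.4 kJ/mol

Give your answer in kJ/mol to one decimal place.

ΔH° = 686.4 kJ/mol

(a) reversed and × 3: (-3)·(-601.6) = +1804.8 kJ/mol
(b) as written: -1118.4 kJ/mol
By Hess's law, ΔH° = (+1804.8) + (-1118.4) = 686.4 kJ/mol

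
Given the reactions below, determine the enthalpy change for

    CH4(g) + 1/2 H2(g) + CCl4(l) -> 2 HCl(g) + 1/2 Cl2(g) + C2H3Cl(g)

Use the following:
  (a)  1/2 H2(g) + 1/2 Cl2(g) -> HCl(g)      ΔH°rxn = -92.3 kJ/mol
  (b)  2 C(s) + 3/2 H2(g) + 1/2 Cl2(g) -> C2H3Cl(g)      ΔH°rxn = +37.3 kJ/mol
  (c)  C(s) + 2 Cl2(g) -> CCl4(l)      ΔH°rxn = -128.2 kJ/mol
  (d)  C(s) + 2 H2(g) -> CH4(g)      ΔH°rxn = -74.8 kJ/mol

ΔH°rxn = 55.7 kJ/mol

(a) × 2: (2)·(-92.3) = -184.6 kJ/mol
(b) as written: +37.3 kJ/mol
(c) reversed: +128.2 kJ/mol
(d) reversed: +74.8 kJ/mol
Summing the manipulated equations, ΔH°rxn = (-184.6) + (+37.3) + (+128.2) + (+74.8) = 55.7 kJ/mol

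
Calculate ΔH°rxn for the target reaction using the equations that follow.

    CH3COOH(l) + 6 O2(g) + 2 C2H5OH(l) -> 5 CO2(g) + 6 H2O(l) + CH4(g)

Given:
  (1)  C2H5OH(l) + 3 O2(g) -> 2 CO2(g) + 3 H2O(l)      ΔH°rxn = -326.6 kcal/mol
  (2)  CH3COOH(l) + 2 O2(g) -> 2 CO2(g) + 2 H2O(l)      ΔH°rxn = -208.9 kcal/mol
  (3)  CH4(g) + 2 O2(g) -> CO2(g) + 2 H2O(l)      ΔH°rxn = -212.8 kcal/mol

ΔH°rxn = -649.3 kcal/mol

(1) × 2: (2)·(-326.6) = -653.2 kcal/mol
(2) as written: -208.9 kcal/mol
(3) reversed: +212.8 kcal/mol
ΔH°rxn = (-653.2) + (-208.9) + (+212.8) = -649.3 kcal/mol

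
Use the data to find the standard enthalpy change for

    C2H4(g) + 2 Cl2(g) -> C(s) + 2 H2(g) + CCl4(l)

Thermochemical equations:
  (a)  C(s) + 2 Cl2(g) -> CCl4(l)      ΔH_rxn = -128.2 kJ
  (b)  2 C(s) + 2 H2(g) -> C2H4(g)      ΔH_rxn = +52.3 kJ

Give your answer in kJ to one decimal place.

ΔH_rxn = -180.5 kJ

(a) as written: -128.2 kJ
(b) reversed: -52.3 kJ
ΔH_rxn = (-128.2) + (-52.3) = -180.5 kJ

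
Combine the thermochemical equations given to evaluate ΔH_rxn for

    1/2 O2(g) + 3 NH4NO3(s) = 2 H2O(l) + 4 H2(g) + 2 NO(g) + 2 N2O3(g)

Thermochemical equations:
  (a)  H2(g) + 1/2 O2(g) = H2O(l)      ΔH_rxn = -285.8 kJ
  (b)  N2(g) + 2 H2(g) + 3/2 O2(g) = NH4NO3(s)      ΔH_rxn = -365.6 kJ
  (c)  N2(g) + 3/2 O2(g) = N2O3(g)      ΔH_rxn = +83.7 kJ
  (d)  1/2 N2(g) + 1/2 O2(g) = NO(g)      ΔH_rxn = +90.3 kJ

ΔH_rxn = 873.2 kJ

(a) × 2 (×2 to match 2 H2O(l) in the target): (2)·(-285.8) = -571.6 kJ
(b) reversed and × 3 (reverse to put NH4NO3(s) on the reactant side; ×3 to match 3 NH4NO3(s) in the target): (-3)·(-365.6) = +1096.8 kJ
(c) × 2 (scale by 2 for the 2 N2O3(g)): (2)·(+83.7) = +167.4 kJ
(d) × 2 (×2 to match 2 NO(g) in the target): (2)·(+90.3) = +180.6 kJ
Combining the equations, ΔH_rxn = (2)·(-285.8) + (-3)·(-365.6) + (2)·(+83.7) + (2)·(+90.3) = 873.2 kJ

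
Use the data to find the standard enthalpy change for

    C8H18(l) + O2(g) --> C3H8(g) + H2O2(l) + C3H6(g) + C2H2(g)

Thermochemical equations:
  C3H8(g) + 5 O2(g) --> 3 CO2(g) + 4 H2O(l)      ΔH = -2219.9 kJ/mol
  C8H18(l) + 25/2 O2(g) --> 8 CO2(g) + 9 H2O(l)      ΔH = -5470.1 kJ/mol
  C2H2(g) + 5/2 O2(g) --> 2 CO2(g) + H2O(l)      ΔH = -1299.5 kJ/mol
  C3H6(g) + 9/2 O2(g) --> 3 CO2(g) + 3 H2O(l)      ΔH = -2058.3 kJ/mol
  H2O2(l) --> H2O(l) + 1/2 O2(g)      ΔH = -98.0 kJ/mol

equation 1 reversed (reverse to put C3H8(g) on the product side): +2219.9 kJ/mol
equation 2 as written (C8H18(l) already on the reactant side): -5470.1 kJ/mol
equation 3 reversed (reverse to put C2H2(g) on the product side): +1299.5 kJ/mol
equation 4 reversed (C3H6(g) must end up as a product): +2058.3 kJ/mol
equation 5 reversed (H2O2(l) must end up as a product): +98.0 kJ/mol
Since enthalpy is a state function, ΔH = (+2219.9) + (-5470.1) + (+1299.5) + (+2058.3) + (+98.0) = 205.6 kJ/mol

ΔH = 205.6 kJ/mol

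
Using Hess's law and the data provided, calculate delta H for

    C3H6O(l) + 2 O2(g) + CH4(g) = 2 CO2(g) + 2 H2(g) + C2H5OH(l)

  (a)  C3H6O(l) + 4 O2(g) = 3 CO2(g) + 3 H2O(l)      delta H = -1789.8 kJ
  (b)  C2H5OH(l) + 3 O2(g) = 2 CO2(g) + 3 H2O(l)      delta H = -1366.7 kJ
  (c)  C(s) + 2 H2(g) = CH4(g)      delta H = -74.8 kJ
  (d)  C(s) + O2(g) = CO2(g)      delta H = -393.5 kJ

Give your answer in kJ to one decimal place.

delta H = -741.8 kJ

(a) as written (C3H6O(l) already on the reactant side): -1789.8 kJ
(b) reversed (reverse to put C2H5OH(l) on the product side): +1366.7 kJ
(c) reversed (CH4(g) must end up as a reactant): +74.8 kJ
(d) as written: -393.5 kJ
Summing the manipulated equations, delta H = (-1789.8) + (+1366.7) + (+74.8) + (-393.5) = -741.8 kJ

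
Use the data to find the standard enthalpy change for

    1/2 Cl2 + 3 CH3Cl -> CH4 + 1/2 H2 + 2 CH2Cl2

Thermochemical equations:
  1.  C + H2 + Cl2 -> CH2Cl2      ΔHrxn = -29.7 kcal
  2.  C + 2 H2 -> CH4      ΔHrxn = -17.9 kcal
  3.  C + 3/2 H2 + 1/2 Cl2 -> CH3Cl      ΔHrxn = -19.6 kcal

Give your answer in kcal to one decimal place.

eq. 1 × 2: (2)·(-29.7) = -59.4 kcal
eq. 2 as written: -17.9 kcal
eq. 3 reversed and × 3: (-3)·(-19.6) = +58.8 kcal
Combining the equations, ΔHrxn = (2)·(-29.7) + (1)·(-17.9) + (-3)·(-19.6) = -18.5 kcal

ΔHrxn = -18.5 kcal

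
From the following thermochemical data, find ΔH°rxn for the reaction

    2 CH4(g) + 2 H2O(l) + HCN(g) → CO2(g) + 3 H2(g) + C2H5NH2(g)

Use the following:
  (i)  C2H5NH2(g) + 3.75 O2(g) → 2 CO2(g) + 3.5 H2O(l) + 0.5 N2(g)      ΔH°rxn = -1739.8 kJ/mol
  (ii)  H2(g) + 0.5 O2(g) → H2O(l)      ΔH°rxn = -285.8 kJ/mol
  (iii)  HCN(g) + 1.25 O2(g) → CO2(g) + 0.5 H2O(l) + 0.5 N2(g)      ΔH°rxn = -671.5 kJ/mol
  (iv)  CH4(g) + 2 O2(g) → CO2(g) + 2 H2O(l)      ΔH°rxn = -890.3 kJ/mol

(i) reversed (reverse to put C2H5NH2(g) on the product side): +1739.8 kJ/mol
(ii) reversed and × 3 (reverse to put H2(g) on the product side; ×3 to match 3 H2(g) in the target): (-3)·(-285.8) = +857.4 kJ/mol
(iii) as written (HCN(g) already on the reactant side): -671.5 kJ/mol
(iv) × 2 (scale by 2 for the 2 CH4(g)): (2)·(-890.3) = -1780.6 kJ/mol
Since enthalpy is a state function, ΔH°rxn = (-1)·(-1739.8) + (-3)·(-285.8) + (1)·(-671.5) + (2)·(-890.3) = 145.1 kJ/mol

ΔH°rxn = 145.1 kJ/mol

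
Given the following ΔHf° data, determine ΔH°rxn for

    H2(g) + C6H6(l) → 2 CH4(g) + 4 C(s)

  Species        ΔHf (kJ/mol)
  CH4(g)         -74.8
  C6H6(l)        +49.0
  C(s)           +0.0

Products: 2·(-74.8) + 4·(+0.0) = -149.6
Reactants: 1·(+0.0) + 1·(+49.0) = +49.0
ΔH°rxn = (-149.6) − (+49.0) = -198.6 kJ/mol

ΔH°rxn = -198.6 kJ/mol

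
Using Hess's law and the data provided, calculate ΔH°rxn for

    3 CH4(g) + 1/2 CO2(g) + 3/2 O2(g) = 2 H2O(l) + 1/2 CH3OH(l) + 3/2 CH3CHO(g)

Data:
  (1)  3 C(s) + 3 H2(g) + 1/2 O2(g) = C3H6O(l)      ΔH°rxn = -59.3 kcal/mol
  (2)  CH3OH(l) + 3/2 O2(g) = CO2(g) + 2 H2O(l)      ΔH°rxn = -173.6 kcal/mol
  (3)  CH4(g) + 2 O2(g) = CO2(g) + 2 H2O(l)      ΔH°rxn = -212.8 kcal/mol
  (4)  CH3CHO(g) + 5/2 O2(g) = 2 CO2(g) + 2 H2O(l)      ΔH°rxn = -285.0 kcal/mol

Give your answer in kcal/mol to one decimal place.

(1): not needed (C3H6O(l) appears nowhere else).
(2) reversed and × 1/2 (CH3OH(l) must end up as a product; scale by 1/2 for the 1/2 CH3OH(l)): (-1/2)·(-173.6) = +86.8 kcal/mol
(3) × 3 (scale by 3 for the 3 CH4(g)): (3)·(-212.8) = -638.4 kcal/mol
(4) reversed and × 3/2 (CH3CHO(g) must end up as a product; ×3/2 to match 3/2 CH3CHO(g) in the target): (-3/2)·(-285.0) = +427.5 kcal/mol
Combining the equations, ΔH°rxn = (-1/2)·(-173.6) + (3)·(-212.8) + (-3/2)·(-285.0) = -124.1 kcal/mol

ΔH°rxn = -124.1 kcal/mol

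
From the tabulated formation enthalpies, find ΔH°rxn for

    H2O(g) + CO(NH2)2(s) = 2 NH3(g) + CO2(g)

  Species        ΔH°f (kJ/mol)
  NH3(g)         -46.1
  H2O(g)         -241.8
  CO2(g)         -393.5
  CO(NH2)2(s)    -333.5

ΔH°rxn = Σ nΔHf°(products) − Σ nΔHf°(reactants).
Products: 2·(-46.1) + 1·(-393.5) = -485.7
Reactants: 1·(-241.8) + 1·(-333.5) = -575.3
ΔH°rxn = (-485.7) − (-575.3) = 89.6 kJ/mol

ΔH°rxn = 89.6 kJ/mol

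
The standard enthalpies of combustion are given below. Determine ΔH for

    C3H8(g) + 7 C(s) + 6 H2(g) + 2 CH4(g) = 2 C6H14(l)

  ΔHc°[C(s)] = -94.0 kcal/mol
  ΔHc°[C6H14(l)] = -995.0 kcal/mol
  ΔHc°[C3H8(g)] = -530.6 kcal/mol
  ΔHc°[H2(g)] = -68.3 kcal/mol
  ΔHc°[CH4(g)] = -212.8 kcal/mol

ΔH = -34.0 kcal/mol

With combustion enthalpies, reactants minus products:
= [1·(-530.6) + 7·(-94.0) + 6·(-68.3) + 2·(-212.8)] − [2·(-995.0)]
= -34.0 kcal/mol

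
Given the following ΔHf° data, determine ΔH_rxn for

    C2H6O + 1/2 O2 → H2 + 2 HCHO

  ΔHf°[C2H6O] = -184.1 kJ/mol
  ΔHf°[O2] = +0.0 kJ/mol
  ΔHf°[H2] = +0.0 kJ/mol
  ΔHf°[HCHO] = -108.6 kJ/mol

ΔH°rxn = Σ nΔHf°(products) − Σ nΔHf°(reactants).
Products: 1·(+0.0) + 2·(-108.6) = -217.2
Reactants: 1·(-184.1) + 1/2·(+0.0) = -184.1
ΔH_rxn = (-217.2) − (-184.1) = -33.1 kJ/mol

ΔH_rxn = -33.1 kJ/mol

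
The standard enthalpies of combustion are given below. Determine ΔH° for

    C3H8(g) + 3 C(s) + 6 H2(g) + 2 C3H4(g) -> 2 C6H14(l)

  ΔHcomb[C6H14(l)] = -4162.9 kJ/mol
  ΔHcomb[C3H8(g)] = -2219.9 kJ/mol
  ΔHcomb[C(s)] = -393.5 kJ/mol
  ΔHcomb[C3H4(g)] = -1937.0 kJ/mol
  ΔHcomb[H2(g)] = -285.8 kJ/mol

With combustion enthalpies, reactants minus products:
= [1·(-2219.9) + 3·(-393.5) + 6·(-285.8) + 2·(-1937.0)] − [2·(-4162.9)]
= -663.4 kJ/mol

ΔH° = -663.4 kJ/mol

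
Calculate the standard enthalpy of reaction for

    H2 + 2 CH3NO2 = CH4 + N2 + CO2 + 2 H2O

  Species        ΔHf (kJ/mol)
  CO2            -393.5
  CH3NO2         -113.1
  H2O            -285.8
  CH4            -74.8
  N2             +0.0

ΔH_rxn = -813.7 kJ/mol

Products: 1·(-74.8) + 1·(+0.0) + 1·(-393.5) + 2·(-285.8) = -1039.9
Reactants: 1·(+0.0) + 2·(-113.1) = -226.2
ΔH_rxn = (-1039.9) − (-226.2) = -813.7 kJ/mol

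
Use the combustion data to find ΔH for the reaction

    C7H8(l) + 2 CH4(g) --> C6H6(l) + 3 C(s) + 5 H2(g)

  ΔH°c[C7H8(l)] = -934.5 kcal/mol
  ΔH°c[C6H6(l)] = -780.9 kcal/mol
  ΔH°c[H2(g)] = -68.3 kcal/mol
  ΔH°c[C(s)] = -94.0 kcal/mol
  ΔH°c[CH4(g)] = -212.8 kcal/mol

ΔH = 44.3 kcal/mol

With combustion enthalpies, reactants minus products:
= [1·(-934.5) + 2·(-212.8)] − [1·(-780.9) + 3·(-94.0) + 5·(-68.3)]
= 44.3 kcal/mol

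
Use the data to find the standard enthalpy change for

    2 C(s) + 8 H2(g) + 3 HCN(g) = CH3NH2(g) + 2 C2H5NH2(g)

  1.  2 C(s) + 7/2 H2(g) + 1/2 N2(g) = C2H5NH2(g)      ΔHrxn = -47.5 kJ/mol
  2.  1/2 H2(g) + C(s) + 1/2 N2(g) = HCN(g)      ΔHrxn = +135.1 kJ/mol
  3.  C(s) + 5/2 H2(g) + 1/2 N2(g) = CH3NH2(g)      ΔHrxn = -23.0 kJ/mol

eq. 1 × 2: (2)·(-47.5) = -95.0 kJ/mol
eq. 2 reversed and × 3: (-3)·(+135.1) = -405.3 kJ/mol
eq. 3 as written: -23.0 kJ/mol
ΔHrxn = (-95.0) + (-405.3) + (-23.0) = -523.3 kJ/mol

ΔHrxn = -523.3 kJ/mol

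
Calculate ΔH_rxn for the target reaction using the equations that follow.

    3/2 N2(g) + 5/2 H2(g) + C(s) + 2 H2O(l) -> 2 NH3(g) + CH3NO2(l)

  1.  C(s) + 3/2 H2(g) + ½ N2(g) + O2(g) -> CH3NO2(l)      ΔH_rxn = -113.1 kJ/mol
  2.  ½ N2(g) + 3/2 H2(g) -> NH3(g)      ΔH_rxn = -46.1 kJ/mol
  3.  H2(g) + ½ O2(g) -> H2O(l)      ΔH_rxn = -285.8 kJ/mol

eq. 1 as written (CH3NO2(l) already on the product side): -113.1 kJ/mol
eq. 2 × 2 (×2 to match 2 NH3(g) in the target): (2)·(-46.1) = -92.2 kJ/mol
eq. 3 reversed and × 2 (H2O(l) must end up as a reactant; scale by 2 for the 2 H2O(l)): (-2)·(-285.8) = +571.6 kJ/mol
Combining the equations, ΔH_rxn = (-113.1) + (-92.2) + (+571.6) = 366.3 kJ/mol

ΔH_rxn = 366.3 kJ/mol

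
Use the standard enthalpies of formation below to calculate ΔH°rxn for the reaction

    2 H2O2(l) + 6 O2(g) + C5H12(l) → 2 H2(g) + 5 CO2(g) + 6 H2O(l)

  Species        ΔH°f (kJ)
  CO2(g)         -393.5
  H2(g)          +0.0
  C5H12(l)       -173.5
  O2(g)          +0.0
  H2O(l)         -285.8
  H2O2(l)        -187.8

Products: 2·(+0.0) + 5·(-393.5) + 6·(-285.8) = -3682.3
Reactants: 2·(-187.8) + 6·(+0.0) + 1·(-173.5) = -549.1
ΔH°rxn = (-3682.3) − (-549.1) = -3133.2 kJ

ΔH°rxn = -3133.2 kJ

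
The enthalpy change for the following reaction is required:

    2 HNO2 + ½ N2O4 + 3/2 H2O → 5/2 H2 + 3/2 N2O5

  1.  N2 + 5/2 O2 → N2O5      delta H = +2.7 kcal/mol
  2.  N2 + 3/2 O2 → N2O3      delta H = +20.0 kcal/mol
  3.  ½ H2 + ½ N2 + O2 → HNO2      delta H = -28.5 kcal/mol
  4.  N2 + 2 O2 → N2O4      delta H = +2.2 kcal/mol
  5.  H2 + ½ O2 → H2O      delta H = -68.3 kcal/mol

delta H = 162.4 kcal/mol

eq. 1 × 3/2: (3/2)·(+2.7) = +4.05 kcal/mol
eq. 2: not needed.
eq. 3 reversed and × 2: (-2)·(-28.5) = +57.0 kcal/mol
eq. 4 reversed and × 1/2: (-1/2)·(+2.2) = -1.1 kcal/mol
eq. 5 reversed and × 3/2: (-3/2)·(-68.3) = +102.45 kcal/mol
delta H = (+4.05) + (+57.0) + (-1.1) + (+102.45) = 162.4 kcal/mol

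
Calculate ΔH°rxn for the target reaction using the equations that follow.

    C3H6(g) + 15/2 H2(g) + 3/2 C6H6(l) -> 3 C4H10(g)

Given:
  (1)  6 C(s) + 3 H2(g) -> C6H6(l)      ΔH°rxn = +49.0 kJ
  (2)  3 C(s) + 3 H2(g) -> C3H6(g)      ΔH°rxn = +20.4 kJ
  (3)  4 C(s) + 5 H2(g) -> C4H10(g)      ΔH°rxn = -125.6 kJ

ΔH°rxn = -470.7 kJ

(1) reversed and × 3/2 (reverse to put C6H6(l) on the reactant side; scale by 3/2 for the 3/2 C6H6(l)): (-3/2)·(+49.0) = -73.5 kJ
(2) reversed (reverse to put C3H6(g) on the reactant side): -20.4 kJ
(3) × 3 (scale by 3 for the 3 C4H10(g)): (3)·(-125.6) = -376.8 kJ
ΔH°rxn = (-3/2)·(+49.0) + (-1)·(+20.4) + (3)·(-125.6) = -470.7 kJ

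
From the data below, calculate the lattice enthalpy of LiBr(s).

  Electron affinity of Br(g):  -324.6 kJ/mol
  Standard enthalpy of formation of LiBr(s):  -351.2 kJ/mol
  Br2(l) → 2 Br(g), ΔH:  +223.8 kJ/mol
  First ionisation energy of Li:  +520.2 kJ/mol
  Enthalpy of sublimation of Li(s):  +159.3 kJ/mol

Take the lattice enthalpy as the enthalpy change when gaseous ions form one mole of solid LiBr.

ΔHf° = 1·ΔHsub + 1·(ΣIE) + 1/2·D(Br2) + 1·EA + U
-351.2 = 1·(+159.3) + 1·(+520.2) + 1/2·(+223.8) + 1·(-324.6) + U
U = -351.2 − (+466.8) = -818.0 kJ/mol

U = -818.0 kJ/mol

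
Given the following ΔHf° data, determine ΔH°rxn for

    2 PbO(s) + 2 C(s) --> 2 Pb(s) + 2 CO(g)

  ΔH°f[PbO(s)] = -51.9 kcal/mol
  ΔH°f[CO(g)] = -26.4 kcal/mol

ΔH°rxn = 51.0 kcal/mol

Products: 2·(+0.0) + 2·(-26.4) = -52.8
Reactants: 2·(-51.9) + 2·(+0.0) = -103.8
ΔH°rxn = (-52.8) − (-103.8) = 51.0 kcal/mol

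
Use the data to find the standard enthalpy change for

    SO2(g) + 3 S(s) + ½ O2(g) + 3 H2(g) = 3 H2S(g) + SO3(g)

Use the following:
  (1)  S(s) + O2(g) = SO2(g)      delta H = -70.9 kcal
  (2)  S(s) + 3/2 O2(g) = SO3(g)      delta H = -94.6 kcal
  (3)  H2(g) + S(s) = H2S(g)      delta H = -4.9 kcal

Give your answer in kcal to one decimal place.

delta H = -38.4 kcal

(1) reversed (SO2(g) must end up as a reactant): +70.9 kcal
(2) as written (SO3(g) already on the product side): -94.6 kcal
(3) × 3 (scale by 3 for the 3 H2S(g)): (3)·(-4.9) = -14.7 kcal
delta H = (-1)·(-70.9) + (1)·(-94.6) + (3)·(-4.9) = -38.4 kcal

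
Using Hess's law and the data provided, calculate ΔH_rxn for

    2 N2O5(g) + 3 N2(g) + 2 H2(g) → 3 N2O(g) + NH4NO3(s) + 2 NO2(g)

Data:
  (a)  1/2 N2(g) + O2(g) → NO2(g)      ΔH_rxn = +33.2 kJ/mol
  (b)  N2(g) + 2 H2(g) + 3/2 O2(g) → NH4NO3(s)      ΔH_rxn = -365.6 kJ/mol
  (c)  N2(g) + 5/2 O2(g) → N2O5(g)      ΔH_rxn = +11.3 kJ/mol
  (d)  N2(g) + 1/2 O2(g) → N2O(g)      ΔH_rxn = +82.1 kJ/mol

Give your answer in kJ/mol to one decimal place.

ΔH_rxn = -75.5 kJ/mol

(a) × 2 (scale by 2 for the 2 NO2(g)): (2)·(+33.2) = +66.4 kJ/mol
(b) as written (NH4NO3(s) already on the product side): -365.6 kJ/mol
(c) reversed and × 2 (reverse to put N2O5(g) on the reactant side; ×2 to match 2 N2O5(g) in the target): (-2)·(+11.3) = -22.6 kJ/mol
(d) × 3 (scale by 3 for the 3 N2O(g)): (3)·(+82.1) = +246.3 kJ/mol
Since enthalpy is a state function, ΔH_rxn = (2)·(+33.2) + (1)·(-365.6) + (-2)·(+11.3) + (3)·(+82.1) = -75.5 kJ/mol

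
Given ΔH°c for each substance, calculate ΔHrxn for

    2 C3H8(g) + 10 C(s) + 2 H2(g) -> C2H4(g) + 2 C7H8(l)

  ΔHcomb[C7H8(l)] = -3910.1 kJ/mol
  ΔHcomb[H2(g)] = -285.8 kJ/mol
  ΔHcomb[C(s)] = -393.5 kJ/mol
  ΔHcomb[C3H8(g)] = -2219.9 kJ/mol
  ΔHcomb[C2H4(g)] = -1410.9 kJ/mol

With combustion enthalpies, reactants minus products:
= [2·(-2219.9) + 10·(-393.5) + 2·(-285.8)] − [1·(-1410.9) + 2·(-3910.1)]
= 284.7 kJ/mol

ΔHrxn = 284.7 kJ/mol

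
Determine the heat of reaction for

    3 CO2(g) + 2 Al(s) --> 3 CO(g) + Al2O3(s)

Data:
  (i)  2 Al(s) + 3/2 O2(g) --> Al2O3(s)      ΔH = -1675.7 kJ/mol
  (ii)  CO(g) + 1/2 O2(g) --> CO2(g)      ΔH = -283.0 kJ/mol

ΔH = -826.7 kJ/mol

(i) as written: -1675.7 kJ/mol
(ii) reversed and × 3: (-3)·(-283.0) = +849.0 kJ/mol
Since enthalpy is a state function, ΔH = (-1675.7) + (+849.0) = -826.7 kJ/mol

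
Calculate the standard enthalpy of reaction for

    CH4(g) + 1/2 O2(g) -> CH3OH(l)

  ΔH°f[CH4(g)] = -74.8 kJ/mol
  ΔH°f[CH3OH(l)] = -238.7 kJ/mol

ΔHrxn = -163.9 kJ/mol

ΔH°rxn = Σ nΔHf°(products) − Σ nΔHf°(reactants).
Products: 1·(-238.7) = -238.7
Reactants: 1·(-74.8) + 1/2·(+0.0) = -74.8
ΔHrxn = (-238.7) − (-74.8) = -163.9 kJ/mol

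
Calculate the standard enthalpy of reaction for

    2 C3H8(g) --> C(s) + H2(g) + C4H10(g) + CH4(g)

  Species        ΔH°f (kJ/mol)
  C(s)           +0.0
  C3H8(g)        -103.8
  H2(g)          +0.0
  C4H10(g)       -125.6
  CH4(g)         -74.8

ΔH° = 7.2 kJ/mol

Products: 1·(+0.0) + 1·(+0.0) + 1·(-125.6) + 1·(-74.8) = -200.4
Reactants: 2·(-103.8) = -207.6
ΔH° = (-200.4) − (-207.6) = 7.2 kJ/mol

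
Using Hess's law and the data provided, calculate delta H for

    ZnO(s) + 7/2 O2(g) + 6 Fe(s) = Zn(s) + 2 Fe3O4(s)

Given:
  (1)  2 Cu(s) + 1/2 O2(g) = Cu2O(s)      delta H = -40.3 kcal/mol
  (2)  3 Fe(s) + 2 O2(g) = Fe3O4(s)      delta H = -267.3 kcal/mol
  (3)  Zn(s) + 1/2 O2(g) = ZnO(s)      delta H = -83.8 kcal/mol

delta H = -450.8 kcal/mol

(1): not needed.
(2) × 2: (2)·(-267.3) = -534.6 kcal/mol
(3) reversed: +83.8 kcal/mol
delta H = (2)·(-267.3) + (-1)·(-83.8) = -450.8 kcal/mol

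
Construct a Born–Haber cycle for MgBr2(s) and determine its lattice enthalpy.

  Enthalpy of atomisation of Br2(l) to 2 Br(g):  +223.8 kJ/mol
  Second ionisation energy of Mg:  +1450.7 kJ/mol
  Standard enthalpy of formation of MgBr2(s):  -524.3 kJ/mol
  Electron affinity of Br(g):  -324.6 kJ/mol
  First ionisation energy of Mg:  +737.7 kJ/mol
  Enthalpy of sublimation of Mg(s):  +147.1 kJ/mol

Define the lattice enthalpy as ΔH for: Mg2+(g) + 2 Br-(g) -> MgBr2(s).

U = -2434.4 kJ/mol

ΔHf° = 1·ΔHsub + 1·(ΣIE) + 1·D(Br2) + 2·EA + U
-524.3 = 1·(+147.1) + 1·(+2188.4) + 1·(+223.8) + 2·(-324.6) + U
U = -524.3 − (+1910.1) = -2434.4 kJ/mol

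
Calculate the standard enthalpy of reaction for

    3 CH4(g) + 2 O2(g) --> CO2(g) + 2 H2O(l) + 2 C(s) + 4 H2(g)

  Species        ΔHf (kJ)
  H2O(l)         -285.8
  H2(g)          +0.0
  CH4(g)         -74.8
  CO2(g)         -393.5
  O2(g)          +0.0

ΔH°rxn = -740.7 kJ

ΔH°rxn = Σ nΔHf°(products) − Σ nΔHf°(reactants).
Products: 1·(-393.5) + 2·(-285.8) + 2·(+0.0) + 4·(+0.0) = -965.1
Reactants: 3·(-74.8) + 2·(+0.0) = -224.4
ΔH°rxn = (-965.1) − (-224.4) = -740.7 kJ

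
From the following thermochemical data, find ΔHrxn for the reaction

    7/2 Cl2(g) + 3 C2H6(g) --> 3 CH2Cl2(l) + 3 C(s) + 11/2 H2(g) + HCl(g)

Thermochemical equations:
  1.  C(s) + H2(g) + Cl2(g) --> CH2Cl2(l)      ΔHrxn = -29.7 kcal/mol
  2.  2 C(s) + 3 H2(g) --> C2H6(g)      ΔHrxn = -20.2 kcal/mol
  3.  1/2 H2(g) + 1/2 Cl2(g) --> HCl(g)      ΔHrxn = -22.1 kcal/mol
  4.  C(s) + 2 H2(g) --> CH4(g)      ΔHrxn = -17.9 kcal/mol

eq. 1 × 3 (×3 to match 3 CH2Cl2(l) in the target): (3)·(-29.7) = -89.1 kcal/mol
eq. 2 reversed and × 3 (C2H6(g) must end up as a reactant; ×3 to match 3 C2H6(g) in the target): (-3)·(-20.2) = +60.6 kcal/mol
eq. 3 as written (HCl(g) already on the product side): -22.1 kcal/mol
eq. 4: not needed (CH4(g) appears nowhere else).
Since enthalpy is a state function, ΔHrxn = (-89.1) + (+60.6) + (-22.1) = -50.6 kcal/mol

ΔHrxn = -50.6 kcal/mol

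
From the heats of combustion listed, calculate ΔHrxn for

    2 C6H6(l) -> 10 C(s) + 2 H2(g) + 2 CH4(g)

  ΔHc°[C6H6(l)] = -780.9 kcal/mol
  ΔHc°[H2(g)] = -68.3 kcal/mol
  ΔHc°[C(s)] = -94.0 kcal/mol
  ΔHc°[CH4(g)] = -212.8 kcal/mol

ΔHrxn = -59.6 kcal/mol

With combustion enthalpies, reactants minus products:
= [2·(-780.9)] − [10·(-94.0) + 2·(-68.3) + 2·(-212.8)]
= -59.6 kcal/mol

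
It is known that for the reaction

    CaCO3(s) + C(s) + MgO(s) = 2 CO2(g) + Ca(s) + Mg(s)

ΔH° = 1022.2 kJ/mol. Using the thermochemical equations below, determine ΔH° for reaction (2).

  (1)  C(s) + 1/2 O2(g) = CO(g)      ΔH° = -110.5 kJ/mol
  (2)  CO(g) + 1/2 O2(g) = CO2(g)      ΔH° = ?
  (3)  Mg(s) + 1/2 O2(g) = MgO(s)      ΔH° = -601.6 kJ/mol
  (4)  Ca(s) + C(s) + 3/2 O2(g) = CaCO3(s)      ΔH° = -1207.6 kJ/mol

ΔH° = -283.0 kJ/mol

(1) × 2: (2)·(-110.5) = -221.0 kJ/mol
(2) × 2: contributes 2·x
(3) reversed: +601.6 kJ/mol
(4) reversed: +1207.6 kJ/mol
+1022.2 = (-221.0) + (+601.6) + (+1207.6) + 2·x
x = (+1022.2 − (+1588.2)) / (2) = -283.0 kJ/mol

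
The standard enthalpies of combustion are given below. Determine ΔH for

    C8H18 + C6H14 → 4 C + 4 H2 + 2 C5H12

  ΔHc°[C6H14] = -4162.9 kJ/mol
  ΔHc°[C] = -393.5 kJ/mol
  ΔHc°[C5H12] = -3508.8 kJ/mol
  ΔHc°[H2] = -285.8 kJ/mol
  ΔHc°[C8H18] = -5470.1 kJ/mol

ΔH = 101.8 kJ/mol

With combustion enthalpies, reactants minus products:
= [1·(-5470.1) + 1·(-4162.9)] − [4·(-393.5) + 4·(-285.8) + 2·(-3508.8)]
= 101.8 kJ/mol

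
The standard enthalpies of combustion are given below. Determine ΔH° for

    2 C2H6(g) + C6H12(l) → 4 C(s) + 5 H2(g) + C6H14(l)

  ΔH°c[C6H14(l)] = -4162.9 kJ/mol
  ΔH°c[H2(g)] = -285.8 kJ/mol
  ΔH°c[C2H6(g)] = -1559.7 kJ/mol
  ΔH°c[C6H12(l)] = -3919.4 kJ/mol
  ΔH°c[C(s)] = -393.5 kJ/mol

With combustion enthalpies, reactants minus products:
= [2·(-1559.7) + 1·(-3919.4)] − [4·(-393.5) + 5·(-285.8) + 1·(-4162.9)]
= 127.1 kJ/mol

ΔH° = 127.1 kJ/mol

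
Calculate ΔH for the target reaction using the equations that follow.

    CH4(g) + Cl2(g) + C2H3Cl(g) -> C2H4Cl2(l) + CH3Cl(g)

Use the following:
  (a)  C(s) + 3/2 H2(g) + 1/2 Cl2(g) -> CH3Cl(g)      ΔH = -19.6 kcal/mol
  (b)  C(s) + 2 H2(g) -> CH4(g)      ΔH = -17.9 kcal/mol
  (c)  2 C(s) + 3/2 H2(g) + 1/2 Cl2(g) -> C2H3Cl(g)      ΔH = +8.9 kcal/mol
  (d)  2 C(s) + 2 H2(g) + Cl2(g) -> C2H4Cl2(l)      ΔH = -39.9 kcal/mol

ΔH = -50.5 kcal/mol

(a) as written: -19.6 kcal/mol
(b) reversed: +17.9 kcal/mol
(c) reversed: -8.9 kcal/mol
(d) as written: -39.9 kcal/mol
ΔH = (-19.6) + (+17.9) + (-8.9) + (-39.9) = -50.5 kcal/mol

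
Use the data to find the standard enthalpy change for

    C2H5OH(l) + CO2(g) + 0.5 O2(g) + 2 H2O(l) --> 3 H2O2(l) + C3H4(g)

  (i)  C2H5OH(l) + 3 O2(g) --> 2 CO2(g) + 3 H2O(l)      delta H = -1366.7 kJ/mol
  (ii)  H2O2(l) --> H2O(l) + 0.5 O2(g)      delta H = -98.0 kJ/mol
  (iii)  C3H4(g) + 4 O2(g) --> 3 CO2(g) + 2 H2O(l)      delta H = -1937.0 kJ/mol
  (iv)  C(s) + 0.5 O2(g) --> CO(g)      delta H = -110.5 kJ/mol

(i) as written (C2H5OH(l) already on the reactant side): -1366.7 kJ/mol
(ii) reversed and × 3 (H2O2(l) must end up as a product; ×3 to match 3 H2O2(l) in the target): (-3)·(-98.0) = +294.0 kJ/mol
(iii) reversed (reverse to put C3H4(g) on the product side): +1937.0 kJ/mol
(iv): not needed (C(s) appears nowhere else).
Combining the equations, delta H = (1)·(-1366.7) + (-3)·(-98.0) + (-1)·(-1937.0) = 864.3 kJ/mol

delta H = 864.3 kJ/mol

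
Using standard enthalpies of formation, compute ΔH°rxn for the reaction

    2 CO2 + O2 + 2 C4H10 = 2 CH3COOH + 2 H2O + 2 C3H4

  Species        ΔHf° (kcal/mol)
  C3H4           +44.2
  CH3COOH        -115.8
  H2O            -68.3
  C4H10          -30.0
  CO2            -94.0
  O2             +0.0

ΔH°rxn = Σ nΔHf°(products) − Σ nΔHf°(reactants).
Products: 2·(-115.8) + 2·(-68.3) + 2·(+44.2) = -279.8
Reactants: 2·(-94.0) + 1·(+0.0) + 2·(-30.0) = -248.0
ΔH°rxn = (-279.8) − (-248.0) = -31.8 kcal/mol

ΔH°rxn = -31.8 kcal/mol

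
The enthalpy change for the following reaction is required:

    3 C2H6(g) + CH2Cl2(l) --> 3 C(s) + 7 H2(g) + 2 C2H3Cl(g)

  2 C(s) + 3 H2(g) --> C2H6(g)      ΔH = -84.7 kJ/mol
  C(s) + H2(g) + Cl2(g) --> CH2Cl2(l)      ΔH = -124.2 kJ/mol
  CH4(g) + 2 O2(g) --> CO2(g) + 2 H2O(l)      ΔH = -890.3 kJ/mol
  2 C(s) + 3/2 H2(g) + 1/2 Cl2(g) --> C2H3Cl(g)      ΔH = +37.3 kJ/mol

ΔH = 452.9 kJ/mol

equation 1 reversed and × 3: (-3)·(-84.7) = +254.1 kJ/mol
equation 2 reversed: +124.2 kJ/mol
equation 3: not needed.
equation 4 × 2: (2)·(+37.3) = +74.6 kJ/mol
ΔH = (-3)·(-84.7) + (-1)·(-124.2) + (2)·(+37.3) = 452.9 kJ/mol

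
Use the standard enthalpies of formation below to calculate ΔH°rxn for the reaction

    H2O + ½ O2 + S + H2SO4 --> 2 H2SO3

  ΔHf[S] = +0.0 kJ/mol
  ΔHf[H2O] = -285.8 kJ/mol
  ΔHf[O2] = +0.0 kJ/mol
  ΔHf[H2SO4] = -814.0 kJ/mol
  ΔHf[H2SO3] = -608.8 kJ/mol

ΔH°rxn = -117.8 kJ/mol

Products: 2·(-608.8) = -1217.6
Reactants: 1·(-285.8) + 1/2·(+0.0) + 1·(+0.0) + 1·(-814.0) = -1099.8
ΔH°rxn = (-1217.6) − (-1099.8) = -117.8 kJ/mol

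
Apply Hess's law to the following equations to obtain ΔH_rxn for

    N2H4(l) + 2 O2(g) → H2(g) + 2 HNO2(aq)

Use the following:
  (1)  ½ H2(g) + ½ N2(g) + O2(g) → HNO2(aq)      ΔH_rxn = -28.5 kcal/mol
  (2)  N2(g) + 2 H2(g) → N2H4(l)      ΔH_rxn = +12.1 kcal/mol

(1) × 2 (scale by 2 for the 2 HNO2(aq)): (2)·(-28.5) = -57.0 kcal/mol
(2) reversed (N2H4(l) must end up as a reactant): -12.1 kcal/mol
ΔH_rxn = (2)·(-28.5) + (-1)·(+12.1) = -69.1 kcal/mol

ΔH_rxn = -69.1 kcal/mol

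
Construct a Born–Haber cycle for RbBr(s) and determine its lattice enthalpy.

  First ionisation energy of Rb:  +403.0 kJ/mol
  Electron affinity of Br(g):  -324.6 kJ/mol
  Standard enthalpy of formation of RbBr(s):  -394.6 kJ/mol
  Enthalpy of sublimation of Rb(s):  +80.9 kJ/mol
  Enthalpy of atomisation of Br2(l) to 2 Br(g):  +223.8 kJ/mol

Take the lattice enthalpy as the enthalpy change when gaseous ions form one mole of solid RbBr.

U = -665.8 kJ/mol

ΔHf° = 1·ΔHsub + 1·(ΣIE) + 1/2·D(Br2) + 1·EA + U
-394.6 = 1·(+80.9) + 1·(+403.0) + 1/2·(+223.8) + 1·(-324.6) + U
U = -394.6 − (+271.2) = -665.8 kJ/mol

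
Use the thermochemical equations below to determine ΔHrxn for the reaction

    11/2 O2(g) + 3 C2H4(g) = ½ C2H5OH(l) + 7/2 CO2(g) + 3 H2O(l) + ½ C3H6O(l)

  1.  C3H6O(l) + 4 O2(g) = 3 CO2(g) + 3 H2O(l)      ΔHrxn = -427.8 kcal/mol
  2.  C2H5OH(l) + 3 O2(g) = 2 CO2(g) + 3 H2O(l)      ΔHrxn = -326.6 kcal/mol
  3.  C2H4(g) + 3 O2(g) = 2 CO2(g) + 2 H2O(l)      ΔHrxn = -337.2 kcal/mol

eq. 1 reversed and × 1/2: (-1/2)·(-427.8) = +213.9 kcal/mol
eq. 2 reversed and × 1/2: (-1/2)·(-326.6) = +163.3 kcal/mol
eq. 3 × 3: (3)·(-337.2) = -1011.6 kcal/mol
ΔHrxn = (-1/2)·(-427.8) + (-1/2)·(-326.6) + (3)·(-337.2) = -634.4 kcal/mol

ΔHrxn = -634.4 kcal/mol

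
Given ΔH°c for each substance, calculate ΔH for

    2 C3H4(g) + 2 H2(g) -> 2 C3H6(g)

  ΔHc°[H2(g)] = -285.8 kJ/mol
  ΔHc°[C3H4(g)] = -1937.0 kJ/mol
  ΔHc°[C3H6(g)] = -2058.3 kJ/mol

Using ΔH = Σ nΔHc°(reactants) − Σ nΔHc°(products):
= [2·(-1937.0) + 2·(-285.8)] − [2·(-2058.3)]
= -329.0 kJ/mol

ΔH = -329.0 kJ/mol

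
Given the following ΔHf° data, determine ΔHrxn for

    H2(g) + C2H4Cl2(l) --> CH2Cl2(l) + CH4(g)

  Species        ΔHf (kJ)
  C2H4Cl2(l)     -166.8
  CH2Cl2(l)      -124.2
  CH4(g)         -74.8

ΔHrxn = -32.2 kJ

Products: 1·(-124.2) + 1·(-74.8) = -199.0
Reactants: 1·(+0.0) + 1·(-166.8) = -166.8
ΔHrxn = (-199.0) − (-166.8) = -32.2 kJ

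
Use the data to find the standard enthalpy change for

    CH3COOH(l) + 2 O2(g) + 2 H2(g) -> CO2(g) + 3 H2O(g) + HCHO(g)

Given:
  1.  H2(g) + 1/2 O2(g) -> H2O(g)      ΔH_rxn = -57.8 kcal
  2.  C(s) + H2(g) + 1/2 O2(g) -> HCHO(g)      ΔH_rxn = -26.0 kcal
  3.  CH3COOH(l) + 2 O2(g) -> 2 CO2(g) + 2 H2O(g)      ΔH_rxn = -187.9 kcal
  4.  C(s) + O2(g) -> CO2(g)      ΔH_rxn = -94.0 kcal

eq. 1 as written: -57.8 kcal
eq. 2 as written (HCHO(g) already on the product side): -26.0 kcal
eq. 3 as written (CH3COOH(l) already on the reactant side): -187.9 kcal
eq. 4 reversed: +94.0 kcal
Since enthalpy is a state function, ΔH_rxn = (-57.8) + (-26.0) + (-187.9) + (+94.0) = -177.7 kcal

ΔH_rxn = -177.7 kcal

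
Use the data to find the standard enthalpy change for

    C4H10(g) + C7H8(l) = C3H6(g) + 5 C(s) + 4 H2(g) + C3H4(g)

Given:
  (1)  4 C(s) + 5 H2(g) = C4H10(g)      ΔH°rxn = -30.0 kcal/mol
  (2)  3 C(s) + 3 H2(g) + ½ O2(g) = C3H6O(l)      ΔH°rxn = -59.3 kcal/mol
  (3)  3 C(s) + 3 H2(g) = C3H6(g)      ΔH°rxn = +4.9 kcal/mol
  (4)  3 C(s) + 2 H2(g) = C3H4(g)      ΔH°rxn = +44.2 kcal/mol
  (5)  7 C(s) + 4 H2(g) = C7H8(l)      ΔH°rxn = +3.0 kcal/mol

ΔH°rxn = 76.1 kcal/mol

(1) reversed: +30.0 kcal/mol
(2): not needed.
(3) as written: +4.9 kcal/mol
(4) as written: +44.2 kcal/mol
(5) reversed: -3.0 kcal/mol
ΔH°rxn = (-1)·(-30.0) + (1)·(+4.9) + (1)·(+44.2) + (-1)·(+3.0) = 76.1 kcal/mol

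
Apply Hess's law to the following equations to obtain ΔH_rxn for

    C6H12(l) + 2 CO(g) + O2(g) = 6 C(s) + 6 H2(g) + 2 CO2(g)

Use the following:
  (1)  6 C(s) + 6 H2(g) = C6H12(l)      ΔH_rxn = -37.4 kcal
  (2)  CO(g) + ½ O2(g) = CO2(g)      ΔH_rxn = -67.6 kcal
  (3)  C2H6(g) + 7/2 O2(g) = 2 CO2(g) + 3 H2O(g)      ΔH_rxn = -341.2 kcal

(1) reversed (C6H12(l) must end up as a reactant): +37.4 kcal
(2) × 2 (scale by 2 for the 2 CO(g)): (2)·(-67.6) = -135.2 kcal
(3): not needed (H2O(g) appears nowhere else).
Summing the manipulated equations, ΔH_rxn = (-1)·(-37.4) + (2)·(-67.6) = -97.8 kcal

ΔH_rxn = -97.8 kcal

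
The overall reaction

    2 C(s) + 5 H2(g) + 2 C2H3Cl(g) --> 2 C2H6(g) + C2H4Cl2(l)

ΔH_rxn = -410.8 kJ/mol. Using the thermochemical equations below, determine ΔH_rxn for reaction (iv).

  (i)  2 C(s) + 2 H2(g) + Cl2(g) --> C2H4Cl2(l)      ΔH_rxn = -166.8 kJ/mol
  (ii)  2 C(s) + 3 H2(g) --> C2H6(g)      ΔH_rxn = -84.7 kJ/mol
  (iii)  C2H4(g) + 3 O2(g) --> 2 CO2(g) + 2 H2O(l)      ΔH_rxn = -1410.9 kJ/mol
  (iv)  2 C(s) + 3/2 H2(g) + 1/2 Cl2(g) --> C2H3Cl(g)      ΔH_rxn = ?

(i) as written: -166.8 kJ/mol
(ii) × 2: (2)·(-84.7) = -169.4 kJ/mol
(iii): not needed.
(iv) reversed and × 2: contributes −2·x
-410.8 = (-166.8) + (-169.4) − 2·x
x = (-410.8 − (-336.2)) / (-2) = 37.3 kJ/mol

ΔH_rxn = 37.3 kJ/mol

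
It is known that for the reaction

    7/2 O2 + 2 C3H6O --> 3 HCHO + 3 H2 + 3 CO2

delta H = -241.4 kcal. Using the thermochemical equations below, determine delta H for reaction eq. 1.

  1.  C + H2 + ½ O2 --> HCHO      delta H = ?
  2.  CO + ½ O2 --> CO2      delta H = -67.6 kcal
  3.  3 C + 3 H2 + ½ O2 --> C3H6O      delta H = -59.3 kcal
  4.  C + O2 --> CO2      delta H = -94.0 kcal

eq. 1 × 3: contributes 3·x
eq. 2: not needed.
eq. 3 reversed and × 2: (-2)·(-59.3) = +118.6 kcal
eq. 4 × 3: (3)·(-94.0) = -282.0 kcal
-241.4 = (+118.6) + (-282.0) + 3·x
x = (-241.4 − (-163.4)) / (3) = -26.0 kcal

delta H = -26.0 kcal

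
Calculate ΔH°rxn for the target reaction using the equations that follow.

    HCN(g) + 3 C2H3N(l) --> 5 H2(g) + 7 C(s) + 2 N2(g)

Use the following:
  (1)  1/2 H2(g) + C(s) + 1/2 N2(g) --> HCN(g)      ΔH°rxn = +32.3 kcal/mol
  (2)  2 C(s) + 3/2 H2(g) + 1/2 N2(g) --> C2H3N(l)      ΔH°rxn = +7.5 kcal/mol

ΔH°rxn = -54.8 kcal/mol

(1) reversed: -32.3 kcal/mol
(2) reversed and × 3: (-3)·(+7.5) = -22.5 kcal/mol
ΔH°rxn = (-32.3) + (-22.5) = -54.8 kcal/mol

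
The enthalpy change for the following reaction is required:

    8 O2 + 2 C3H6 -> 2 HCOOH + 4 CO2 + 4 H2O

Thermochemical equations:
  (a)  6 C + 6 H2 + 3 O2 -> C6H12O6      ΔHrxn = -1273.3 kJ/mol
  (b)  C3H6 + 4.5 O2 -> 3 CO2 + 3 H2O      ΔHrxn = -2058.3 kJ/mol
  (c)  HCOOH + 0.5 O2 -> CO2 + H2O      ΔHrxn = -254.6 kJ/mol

(a): not needed.
(b) × 2: (2)·(-2058.3) = -4116.6 kJ/mol
(c) reversed and × 2: (-2)·(-254.6) = +509.2 kJ/mol
Summing the manipulated equations, ΔHrxn = (2)·(-2058.3) + (-2)·(-254.6) = -3607.4 kJ/mol

ΔHrxn = -3607.4 kJ/mol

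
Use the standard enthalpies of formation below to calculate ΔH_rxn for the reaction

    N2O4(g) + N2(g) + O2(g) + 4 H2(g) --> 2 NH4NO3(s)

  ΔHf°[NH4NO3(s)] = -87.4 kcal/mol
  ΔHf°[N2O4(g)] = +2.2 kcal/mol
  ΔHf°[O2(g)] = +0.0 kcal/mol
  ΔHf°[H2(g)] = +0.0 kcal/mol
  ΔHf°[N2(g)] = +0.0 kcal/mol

ΔH°rxn = Σ nΔHf°(products) − Σ nΔHf°(reactants).
Products: 2·(-87.4) = -174.8
Reactants: 1·(+2.2) + 1·(+0.0) + 1·(+0.0) + 4·(+0.0) = +2.2
ΔH_rxn = (-174.8) − (+2.2) = -177.0 kcal/mol

ΔH_rxn = -177.0 kcal/mol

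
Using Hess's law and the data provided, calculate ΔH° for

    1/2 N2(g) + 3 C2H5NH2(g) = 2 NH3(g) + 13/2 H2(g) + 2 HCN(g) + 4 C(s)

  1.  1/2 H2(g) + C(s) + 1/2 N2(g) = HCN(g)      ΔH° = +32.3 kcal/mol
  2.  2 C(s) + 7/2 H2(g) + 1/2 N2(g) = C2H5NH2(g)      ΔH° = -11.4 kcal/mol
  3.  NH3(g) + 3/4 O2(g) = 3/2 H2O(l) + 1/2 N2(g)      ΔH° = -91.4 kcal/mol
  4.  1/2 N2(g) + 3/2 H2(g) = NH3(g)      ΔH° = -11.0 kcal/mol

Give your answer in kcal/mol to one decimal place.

eq. 1 × 2 (scale by 2 for the 2 HCN(g)): (2)·(+32.3) = +64.6 kcal/mol
eq. 2 reversed and × 3 (reverse to put C2H5NH2(g) on the reactant side; ×3 to match 3 C2H5NH2(g) in the target): (-3)·(-11.4) = +34.2 kcal/mol
eq. 3: not needed (O2(g) appears nowhere else).
eq. 4 × 2: (2)·(-11.0) = -22.0 kcal/mol
By Hess's law, ΔH° = (+64.6) + (+34.2) + (-22.0) = 76.8 kcal/mol

ΔH° = 76.8 kcal/mol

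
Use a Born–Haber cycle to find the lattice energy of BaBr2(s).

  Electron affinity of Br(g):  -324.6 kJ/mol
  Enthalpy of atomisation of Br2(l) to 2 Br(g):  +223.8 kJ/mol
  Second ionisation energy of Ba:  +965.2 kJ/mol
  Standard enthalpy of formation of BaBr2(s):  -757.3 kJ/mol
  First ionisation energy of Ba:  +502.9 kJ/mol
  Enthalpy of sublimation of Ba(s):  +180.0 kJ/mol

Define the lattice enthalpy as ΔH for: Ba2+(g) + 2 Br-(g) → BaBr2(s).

ΔHf° = 1·ΔHsub + 1·(ΣIE) + 1·D(Br2) + 2·EA + U
-757.3 = 1·(+180.0) + 1·(+1468.1) + 1·(+223.8) + 2·(-324.6) + U
U = -757.3 − (+1222.7) = -1980.0 kJ/mol

U = -1980.0 kJ/mol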